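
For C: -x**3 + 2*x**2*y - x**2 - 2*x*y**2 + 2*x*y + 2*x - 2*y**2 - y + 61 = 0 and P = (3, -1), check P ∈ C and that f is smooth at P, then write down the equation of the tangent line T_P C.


Tangent line at P: -47*x + 39*y + 180 = 0.

Step 1: f(3, -1) = 0, so P lies on C.
Step 2: partial derivatives
  f_x(x, y) = -3*x**2 + 4*x*y - 2*x - 2*y**2 + 2*y + 2, f_y(x, y) = 2*x**2 - 4*x*y + 2*x - 4*y - 1.
  f_x(P) = -47, f_y(P) = 39 (gradient nonzero, so P is smooth).
Step 3: tangent line at P: -47·(x − 3) + 39·(y − -1) = 0.
Expanding: -47*x + 39*y + 180 = 0.


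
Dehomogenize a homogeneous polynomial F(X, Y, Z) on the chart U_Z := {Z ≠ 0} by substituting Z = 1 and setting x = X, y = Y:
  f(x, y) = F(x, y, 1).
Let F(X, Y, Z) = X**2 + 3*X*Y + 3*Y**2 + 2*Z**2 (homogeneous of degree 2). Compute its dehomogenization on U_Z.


f(x, y) = x**2 + 3*x*y + 3*y**2 + 2

On U_Z we set Z = 1. Each monomial c·X^i·Y^j·Z^k in F becomes c·x^i·y^j·1^k = c·x^i·y^j.
Substituting Z = 1: F(X, Y, 1) = x**2 + 3*x*y + 3*y**2 + 2.
Note: deg(f) ≤ deg(F) = 2; strict inequality happens when F is divisible by Z (lost terms).


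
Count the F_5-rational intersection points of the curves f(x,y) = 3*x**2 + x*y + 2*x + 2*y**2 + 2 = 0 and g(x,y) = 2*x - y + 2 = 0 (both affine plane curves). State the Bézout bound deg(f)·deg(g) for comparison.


Common zeros: {(0, 2)}; count = 1; Bézout bound = 2.

deg(f) = 2, deg(g) = 1, so Bézout bound = 2.
Scan x ∈ F_5. For each x, list the y ∈ F_5 with f(x, y) ≡ 0 and those with g(x, y) ≡ 0 (mod 5); the common zeros in that column are the intersection.
  x = 0: f ≡ 0 at y ∈ {2, 3}; g ≡ 0 at y ∈ {2}; common: {2}.
  x = 1: f ≡ 0 at y ∈ {1}; g ≡ 0 at y ∈ {4}; common: ∅.
  x = 2: f ≡ 0 at y ∈ {2}; g ≡ 0 at y ∈ {1}; common: ∅.
  x = 3: f ≡ 0 at y ∈ {0, 1}; g ≡ 0 at y ∈ {3}; common: ∅.
  x = 4: f ≡ 0 at y ∈ ∅; g ≡ 0 at y ∈ {0}; common: ∅.
Collecting: common zeros = {(0, 2)}, so the count is 1.
Comparison with the Bézout bound: 1 ≤ 2 = deg(f)·deg(g), as expected for curves with no common component (the affine F_5-count falls short of the bound because intersections may lie at infinity, over extension fields, or carry multiplicity).


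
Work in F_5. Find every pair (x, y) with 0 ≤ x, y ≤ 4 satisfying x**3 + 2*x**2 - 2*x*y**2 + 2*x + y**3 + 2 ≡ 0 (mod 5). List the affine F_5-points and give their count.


Affine F_5-points: {(0, 2)}; count = 1.

For each of the 25 pairs (x, y) ∈ F_5², evaluate f(x, y) mod 5. Record the zeros.
  x = 0: [0↦2, 1↦3, 2↦0, 3↦4, 4↦1]  zeros at y ∈ {2}
  x = 1: [0↦2, 1↦1, 2↦2, 3↦1, 4↦4]  zeros at y ∈ ∅
  x = 2: [0↦2, 1↦4, 2↦4, 3↦3, 4↦2]  zeros at y ∈ ∅
  x = 3: [0↦3, 1↦3, 2↦2, 3↦1, 4↦1]  zeros at y ∈ ∅
  x = 4: [0↦1, 1↦4, 2↦2, 3↦1, 4↦2]  zeros at y ∈ ∅
Collecting zeros: affine points = {(0, 2)}.
Total count |C(F_5)_aff| = 1.


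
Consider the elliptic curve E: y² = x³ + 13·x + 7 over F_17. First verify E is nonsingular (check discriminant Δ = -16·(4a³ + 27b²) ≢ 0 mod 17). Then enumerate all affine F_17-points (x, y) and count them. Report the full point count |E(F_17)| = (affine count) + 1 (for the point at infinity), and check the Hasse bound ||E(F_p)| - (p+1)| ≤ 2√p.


Affine points = {(1, 2), (1, 15), (4, 2), (4, 15), (7, 4), (7, 13), (10, 7), (10, 10), (11, 6), (11, 11), (12, 2), (12, 15), (14, 3), (14, 14)}; affine count = 14; |E(F_17)| = 15.

Discriminant check: Δ ∝ 4a³ + 27b² = 4·13³ + 27·7² = 4·2197 + 27·49 ≡ 13 (mod 17). Nonzero ⇒ E is nonsingular.
For each x ∈ F_17, compute rhs = x³ + 13·x + 7 mod 17, then count y ∈ F_17 with y² ≡ rhs.
  x = 0: rhs = 7, matching y values: none (0 points).
  x = 1: rhs = 4, matching y values: 2, 15 (2 points).
  x = 2: rhs = 7, matching y values: none (0 points).
  x = 3: rhs = 5, matching y values: none (0 points).
  x = 4: rhs = 4, matching y values: 2, 15 (2 points).
  x = 5: rhs = 10, matching y values: none (0 points).
  x = 6: rhs = 12, matching y values: none (0 points).
  x = 7: rhs = 16, matching y values: 4, 13 (2 points).
  x = 8: rhs = 11, matching y values: none (0 points).
  x = 9: rhs = 3, matching y values: none (0 points).
  x = 10: rhs = 15, matching y values: 7, 10 (2 points).
  x = 11: rhs = 2, matching y values: 6, 11 (2 points).
  x = 12: rhs = 4, matching y values: 2, 15 (2 points).
  x = 13: rhs = 10, matching y values: none (0 points).
  x = 14: rhs = 9, matching y values: 3, 14 (2 points).
  x = 15: rhs = 7, matching y values: none (0 points).
  x = 16: rhs = 10, matching y values: none (0 points).
Total affine count: 14.
Full point count |E(F_17)| = 14 + 1 = 15.
Hasse bound: |15 − (17+1)| = |-3| = 3 ≤ 2√17 ≈ 8.2462 ✓.


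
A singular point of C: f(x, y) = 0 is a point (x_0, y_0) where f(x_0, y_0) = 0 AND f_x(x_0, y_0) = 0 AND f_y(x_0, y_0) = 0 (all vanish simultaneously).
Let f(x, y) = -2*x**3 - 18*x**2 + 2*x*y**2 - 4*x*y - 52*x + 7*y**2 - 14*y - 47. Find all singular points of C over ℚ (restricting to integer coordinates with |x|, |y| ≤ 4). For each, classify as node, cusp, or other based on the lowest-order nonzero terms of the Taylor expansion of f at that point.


Singular points: {(-3, 1)}; classification: cusp.

Compute partial derivatives:
  f_x = -6*x**2 - 36*x + 2*y**2 - 4*y - 52.
  f_y = 4*x*y - 4*x + 14*y - 14.
Scan x_0 ∈ {−4, ..., 4}. For each x_0, f_y(x_0, y) is a polynomial in y; find its integer roots y ∈ {−4, ..., 4}, then test f_x and f at those candidates.
  x = -4: f_y(-4, y) = 2 - 2*y; vanishes at y ∈ {1}. (-4, 1): f_x = -6 ≠ 0.
  x = -3: f_y(-3, y) = 2*y - 2; vanishes at y ∈ {1}. (-3, 1): f_x = 0, f = 0 — SINGULAR.
  x = -2: f_y(-2, y) = 6*y - 6; vanishes at y ∈ {1}. (-2, 1): f_x = -6 ≠ 0.
  x = -1: f_y(-1, y) = 10*y - 10; vanishes at y ∈ {1}. (-1, 1): f_x = -24 ≠ 0.
  x = 0: f_y(0, y) = 14*y - 14; vanishes at y ∈ {1}. (0, 1): f_x = -54 ≠ 0.
  x = 1: f_y(1, y) = 18*y - 18; vanishes at y ∈ {1}. (1, 1): f_x = -96 ≠ 0.
  x = 2: f_y(2, y) = 22*y - 22; vanishes at y ∈ {1}. (2, 1): f_x = -150 ≠ 0.
  x = 3: f_y(3, y) = 26*y - 26; vanishes at y ∈ {1}. (3, 1): f_x = -216 ≠ 0.
  x = 4: f_y(4, y) = 30*y - 30; vanishes at y ∈ {1}. (4, 1): f_x = -294 ≠ 0.
Only singular point on the grid: (-3, 1).
Classify: substitute x = -3 + u, y = 1 + v and expand: f = -2*u**3 + 2*u*v**2 + v**2.
No constant or linear terms (consistent with a singular point). Quadratic part: v**2. Cubic part: -2*u**3 + 2*u*v**2.
The quadratic part v**2 is a perfect square, so there is a single (double) tangent line v = 0, i.e. y = 1. Restricting the cubic part to that line (v = 0) leaves -2*u**3 ≠ 0, so f is not divisible by v and the branch is v² ≈ 2*u**3 to lowest order — this is a cusp.
Classification: cusp.


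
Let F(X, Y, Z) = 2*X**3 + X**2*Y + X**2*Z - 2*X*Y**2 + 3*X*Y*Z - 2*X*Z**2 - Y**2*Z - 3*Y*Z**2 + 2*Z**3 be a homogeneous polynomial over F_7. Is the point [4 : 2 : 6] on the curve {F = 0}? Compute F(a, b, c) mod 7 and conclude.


F(4,2,6) ≡ 6 (mod 7); P is NOT on the curve.

Evaluate F(4, 2, 6) term-by-term (mod 7).
  2*X**3 ↦ 2·64·1·1 = 128
  X**2*Y ↦ 1·16·2·1 = 32
  X**2*Z ↦ 1·16·1·6 = 96
  -2*X*Y**2 ↦ -2·4·4·1 = -32
  3*X*Y*Z ↦ 3·4·2·6 = 144
  -2*X*Z**2 ↦ -2·4·1·36 = -288
  -Y**2*Z ↦ -1·1·4·6 = -24
  -3*Y*Z**2 ↦ -3·1·2·36 = -216
  2*Z**3 ↦ 2·1·1·216 = 432
Sum: F(4, 2, 6) = (128) + (32) + (96) + (-32) + (144) + (-288) + (-24) + (-216) + (432) = 272.
Reducing mod 7: 272 ≡ 6 (mod 7).
Since F(a, b, c) ≡ 6 ≠ 0 (mod 7), P does NOT lie on the curve.


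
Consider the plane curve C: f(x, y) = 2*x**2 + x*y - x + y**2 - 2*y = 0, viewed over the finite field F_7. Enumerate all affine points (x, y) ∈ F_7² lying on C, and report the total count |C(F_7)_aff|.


Affine F_7-points: {(0, 0), (0, 2), (1, 3), (1, 5), (2, 1), (2, 6), (3, 2), (3, 4), (4, 0), (4, 5), (5, 1), (5, 3), (6, 4), (6, 6)}; count = 14.

For each of the 49 pairs (x, y) ∈ F_7², evaluate f(x, y) mod 7. Record the zeros.
  x = 0: [0↦0, 1↦6, 2↦0, 3↦3, 4↦1, 5↦1, 6↦3]  zeros at y ∈ {0, 2}
  x = 1: [0↦1, 1↦1, 2↦3, 3↦0, 4↦6, 5↦0, 6↦3]  zeros at y ∈ {3, 5}
  x = 2: [0↦6, 1↦0, 2↦3, 3↦1, 4↦1, 5↦3, 6↦0]  zeros at y ∈ {1, 6}
  x = 3: [0↦1, 1↦3, 2↦0, 3↦6, 4↦0, 5↦3, 6↦1]  zeros at y ∈ {2, 4}
  x = 4: [0↦0, 1↦3, 2↦1, 3↦1, 4↦3, 5↦0, 6↦6]  zeros at y ∈ {0, 5}
  x = 5: [0↦3, 1↦0, 2↦6, 3↦0, 4↦3, 5↦1, 6↦1]  zeros at y ∈ {1, 3}
  x = 6: [0↦3, 1↦1, 2↦1, 3↦3, 4↦0, 5↦6, 6↦0]  zeros at y ∈ {4, 6}
Collecting zeros: affine points = {(0, 0), (0, 2), (1, 3), (1, 5), (2, 1), (2, 6), (3, 2), (3, 4), (4, 0), (4, 5), (5, 1), (5, 3), (6, 4), (6, 6)}.
Total count |C(F_7)_aff| = 14.


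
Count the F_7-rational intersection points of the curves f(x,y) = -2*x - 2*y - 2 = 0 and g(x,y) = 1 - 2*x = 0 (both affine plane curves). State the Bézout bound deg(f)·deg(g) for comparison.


Common zeros: {(4, 2)}; count = 1; Bézout bound = 1.

deg(f) = 1, deg(g) = 1, so Bézout bound = 1.
Scan x ∈ F_7. For each x, list the y ∈ F_7 with f(x, y) ≡ 0 and those with g(x, y) ≡ 0 (mod 7); the common zeros in that column are the intersection.
  x = 0: f ≡ 0 at y ∈ {6}; g ≡ 0 at y ∈ ∅; common: ∅.
  x = 1: f ≡ 0 at y ∈ {5}; g ≡ 0 at y ∈ ∅; common: ∅.
  x = 2: f ≡ 0 at y ∈ {4}; g ≡ 0 at y ∈ ∅; common: ∅.
  x = 3: f ≡ 0 at y ∈ {3}; g ≡ 0 at y ∈ ∅; common: ∅.
  x = 4: f ≡ 0 at y ∈ {2}; g ≡ 0 at y ∈ {0, 1, 2, 3, 4, 5, 6}; common: {2}.
  x = 5: f ≡ 0 at y ∈ {1}; g ≡ 0 at y ∈ ∅; common: ∅.
  x = 6: f ≡ 0 at y ∈ {0}; g ≡ 0 at y ∈ ∅; common: ∅.
Collecting: common zeros = {(4, 2)}, so the count is 1.
Comparison with the Bézout bound: 1 ≤ 1 = deg(f)·deg(g), as expected for curves with no common component (the bound is attained).


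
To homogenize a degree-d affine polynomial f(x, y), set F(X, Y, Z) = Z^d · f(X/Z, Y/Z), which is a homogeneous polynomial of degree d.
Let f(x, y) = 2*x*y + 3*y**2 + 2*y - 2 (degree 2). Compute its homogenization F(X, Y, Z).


F(X, Y, Z) = 2*X*Y + 3*Y**2 + 2*Y*Z - 2*Z**2

deg(f) = 2.
Substitute x = X/Z, y = Y/Z into f, then multiply by Z^2.
  monomial 2·x^1·y^1 ↦ 2·X^1·Y^1·Z^0.
  monomial 3·x^0·y^2 ↦ 3·X^0·Y^2·Z^0.
  monomial 2·x^0·y^1 ↦ 2·X^0·Y^1·Z^1.
  monomial -2·x^0·y^0 ↦ -2·X^0·Y^0·Z^2.
Collecting: F(X, Y, Z) = 2*X*Y + 3*Y**2 + 2*Y*Z - 2*Z**2.


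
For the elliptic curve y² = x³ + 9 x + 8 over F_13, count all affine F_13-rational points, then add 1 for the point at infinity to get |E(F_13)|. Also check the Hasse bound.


Affine points = {(3, 6), (3, 7), (4, 2), (4, 11), (5, 3), (5, 10), (9, 5), (9, 8)}; affine count = 8; |E(F_13)| = 9.

Discriminant check: Δ ∝ 4a³ + 27b² = 4·9³ + 27·8² = 4·729 + 27·64 ≡ 3 (mod 13). Nonzero ⇒ E is nonsingular.
For each x ∈ F_13, compute rhs = x³ + 9·x + 8 mod 13, then count y ∈ F_13 with y² ≡ rhs.
  x = 0: rhs = 8, matching y values: none (0 points).
  x = 1: rhs = 5, matching y values: none (0 points).
  x = 2: rhs = 8, matching y values: none (0 points).
  x = 3: rhs = 10, matching y values: 6, 7 (2 points).
  x = 4: rhs = 4, matching y values: 2, 11 (2 points).
  x = 5: rhs = 9, matching y values: 3, 10 (2 points).
  x = 6: rhs = 5, matching y values: none (0 points).
  x = 7: rhs = 11, matching y values: none (0 points).
  x = 8: rhs = 7, matching y values: none (0 points).
  x = 9: rhs = 12, matching y values: 5, 8 (2 points).
  x = 10: rhs = 6, matching y values: none (0 points).
  x = 11: rhs = 8, matching y values: none (0 points).
  x = 12: rhs = 11, matching y values: none (0 points).
Total affine count: 8.
Full point count |E(F_13)| = 8 + 1 = 9.
Hasse bound: |9 − (13+1)| = |-5| = 5 ≤ 2√13 ≈ 7.2111 ✓.


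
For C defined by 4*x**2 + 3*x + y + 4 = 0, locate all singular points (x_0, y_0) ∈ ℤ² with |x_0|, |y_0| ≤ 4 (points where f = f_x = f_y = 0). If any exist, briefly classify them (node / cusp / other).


No singular points in the scanned grid; C is smooth there.

Compute partial derivatives:
  f_x = 8*x + 3.
  f_y = 1.
f_y = 1 is a nonzero constant, so f_y never vanishes: no point (x, y) can satisfy f = f_x = f_y = 0. In particular no (x, y) ∈ {−4, ..., 4}² is singular; the curve is smooth.


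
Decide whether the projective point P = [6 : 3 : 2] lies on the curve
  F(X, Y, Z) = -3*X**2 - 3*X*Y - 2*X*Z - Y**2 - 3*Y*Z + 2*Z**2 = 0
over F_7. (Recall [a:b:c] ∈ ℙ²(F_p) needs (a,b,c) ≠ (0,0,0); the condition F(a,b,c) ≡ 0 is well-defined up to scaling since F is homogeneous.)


F(6,3,2) ≡ 5 (mod 7); P is NOT on the curve.

Evaluate F(6, 3, 2) term-by-term (mod 7).
  -3*X**2 ↦ -3·36·1·1 = -108
  -3*X*Y ↦ -3·6·3·1 = -54
  -2*X*Z ↦ -2·6·1·2 = -24
  -Y**2 ↦ -1·1·9·1 = -9
  -3*Y*Z ↦ -3·1·3·2 = -18
  2*Z**2 ↦ 2·1·1·4 = 8
Sum: F(6, 3, 2) = (-108) + (-54) + (-24) + (-9) + (-18) + (8) = -205.
Reducing mod 7: -205 ≡ 5 (mod 7).
Since F(a, b, c) ≡ 5 ≠ 0 (mod 7), P does NOT lie on the curve.


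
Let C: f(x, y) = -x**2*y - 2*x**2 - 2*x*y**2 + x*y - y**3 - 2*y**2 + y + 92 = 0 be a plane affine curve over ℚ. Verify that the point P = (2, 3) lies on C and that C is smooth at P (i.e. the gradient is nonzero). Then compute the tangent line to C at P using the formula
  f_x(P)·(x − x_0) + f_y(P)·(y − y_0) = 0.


Tangent line at P: -35*x - 64*y + 262 = 0.

Step 1: f(2, 3) = 0, so P lies on C.
Step 2: partial derivatives
  f_x(x, y) = -2*x*y - 4*x - 2*y**2 + y, f_y(x, y) = -x**2 - 4*x*y + x - 3*y**2 - 4*y + 1.
  f_x(P) = -35, f_y(P) = -64 (gradient nonzero, so P is smooth).
Step 3: tangent line at P: -35·(x − 2) + -64·(y − 3) = 0.
Expanding: -35*x - 64*y + 262 = 0.


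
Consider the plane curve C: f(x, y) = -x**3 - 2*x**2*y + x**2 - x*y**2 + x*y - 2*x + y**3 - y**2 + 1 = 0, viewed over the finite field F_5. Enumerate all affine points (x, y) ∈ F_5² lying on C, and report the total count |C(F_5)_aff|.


Affine F_5-points: {(0, 2), (1, 3), (2, 1), (2, 3), (2, 4), (4, 0)}; count = 6.

For each of the 25 pairs (x, y) ∈ F_5², evaluate f(x, y) mod 5. Record the zeros.
  x = 0: [0↦1, 1↦1, 2↦0, 3↦4, 4↦4]  zeros at y ∈ {2}
  x = 1: [0↦4, 1↦2, 2↦2, 3↦0, 4↦2]  zeros at y ∈ {3}
  x = 2: [0↦3, 1↦0, 2↦2, 3↦0, 4↦0]  zeros at y ∈ {1, 3, 4}
  x = 3: [0↦2, 1↦4, 2↦4, 3↦3, 4↦2]  zeros at y ∈ ∅
  x = 4: [0↦0, 1↦3, 2↦2, 3↦3, 4↦2]  zeros at y ∈ {0}
Collecting zeros: affine points = {(0, 2), (1, 3), (2, 1), (2, 3), (2, 4), (4, 0)}.
Total count |C(F_5)_aff| = 6.


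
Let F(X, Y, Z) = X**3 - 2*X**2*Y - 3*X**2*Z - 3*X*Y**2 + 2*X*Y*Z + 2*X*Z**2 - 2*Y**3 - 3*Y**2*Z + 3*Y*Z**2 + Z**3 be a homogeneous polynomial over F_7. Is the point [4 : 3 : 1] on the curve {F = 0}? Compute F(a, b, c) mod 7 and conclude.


F(4,3,1) ≡ 4 (mod 7); P is NOT on the curve.

Evaluate F(4, 3, 1) term-by-term (mod 7).
  X**3 ↦ 1·64·1·1 = 64
  -2*X**2*Y ↦ -2·16·3·1 = -96
  -3*X**2*Z ↦ -3·16·1·1 = -48
  -3*X*Y**2 ↦ -3·4·9·1 = -108
  2*X*Y*Z ↦ 2·4·3·1 = 24
  2*X*Z**2 ↦ 2·4·1·1 = 8
  -2*Y**3 ↦ -2·1·27·1 = -54
  -3*Y**2*Z ↦ -3·1·9·1 = -27
  3*Y*Z**2 ↦ 3·1·3·1 = 9
  Z**3 ↦ 1·1·1·1 = 1
Sum: F(4, 3, 1) = (64) + (-96) + (-48) + (-108) + (24) + (8) + (-54) + (-27) + (9) + (1) = -227.
Reducing mod 7: -227 ≡ 4 (mod 7).
Since F(a, b, c) ≡ 4 ≠ 0 (mod 7), P does NOT lie on the curve.


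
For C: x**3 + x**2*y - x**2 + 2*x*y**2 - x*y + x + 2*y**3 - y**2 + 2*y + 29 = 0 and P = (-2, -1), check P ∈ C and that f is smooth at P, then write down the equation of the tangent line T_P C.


Tangent line at P: 24*x + 24*y + 72 = 0.

Step 1: f(-2, -1) = 0, so P lies on C.
Step 2: partial derivatives
  f_x(x, y) = 3*x**2 + 2*x*y - 2*x + 2*y**2 - y + 1, f_y(x, y) = x**2 + 4*x*y - x + 6*y**2 - 2*y + 2.
  f_x(P) = 24, f_y(P) = 24 (gradient nonzero, so P is smooth).
Step 3: tangent line at P: 24·(x − -2) + 24·(y − -1) = 0.
Expanding: 24*x + 24*y + 72 = 0.


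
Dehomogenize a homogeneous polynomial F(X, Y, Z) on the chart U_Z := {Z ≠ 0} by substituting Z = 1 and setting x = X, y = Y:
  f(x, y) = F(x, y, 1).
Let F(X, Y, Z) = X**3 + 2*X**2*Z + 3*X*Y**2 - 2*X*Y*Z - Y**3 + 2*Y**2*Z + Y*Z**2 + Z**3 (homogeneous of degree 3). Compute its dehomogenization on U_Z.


f(x, y) = x**3 + 2*x**2 + 3*x*y**2 - 2*x*y - y**3 + 2*y**2 + y + 1

On U_Z we set Z = 1. Each monomial c·X^i·Y^j·Z^k in F becomes c·x^i·y^j·1^k = c·x^i·y^j.
Substituting Z = 1: F(X, Y, 1) = x**3 + 2*x**2 + 3*x*y**2 - 2*x*y - y**3 + 2*y**2 + y + 1.
Note: deg(f) ≤ deg(F) = 3; strict inequality happens when F is divisible by Z (lost terms).


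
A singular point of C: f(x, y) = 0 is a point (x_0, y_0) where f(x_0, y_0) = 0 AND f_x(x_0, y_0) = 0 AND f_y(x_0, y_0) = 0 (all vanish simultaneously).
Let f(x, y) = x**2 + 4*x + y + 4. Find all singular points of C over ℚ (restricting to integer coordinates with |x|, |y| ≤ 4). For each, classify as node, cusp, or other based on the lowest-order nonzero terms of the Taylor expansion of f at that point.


No singular points in the scanned grid; C is smooth there.

Compute partial derivatives:
  f_x = 2*x + 4.
  f_y = 1.
f_y = 1 is a nonzero constant, so f_y never vanishes: no point (x, y) can satisfy f = f_x = f_y = 0. In particular no (x, y) ∈ {−4, ..., 4}² is singular; the curve is smooth.


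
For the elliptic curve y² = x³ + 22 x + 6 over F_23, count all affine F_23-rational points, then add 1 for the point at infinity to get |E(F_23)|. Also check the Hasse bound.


Affine points = {(0, 11), (0, 12), (1, 11), (1, 12), (2, 9), (2, 14), (6, 3), (6, 20), (8, 2), (8, 21), (9, 6), (9, 17), (15, 10), (15, 13), (17, 7), (17, 16), (18, 1), (18, 22), (21, 0), (22, 11), (22, 12)}; affine count = 21; |E(F_23)| = 22.

Discriminant check: Δ ∝ 4a³ + 27b² = 4·22³ + 27·6² = 4·10648 + 27·36 ≡ 2 (mod 23). Nonzero ⇒ E is nonsingular.
For each x ∈ F_23, compute rhs = x³ + 22·x + 6 mod 23, then count y ∈ F_23 with y² ≡ rhs.
  x = 0: rhs = 6, matching y values: 11, 12 (2 points).
  x = 1: rhs = 6, matching y values: 11, 12 (2 points).
  x = 2: rhs = 12, matching y values: 9, 14 (2 points).
  x = 3: rhs = 7, matching y values: none (0 points).
  x = 4: rhs = 20, matching y values: none (0 points).
  x = 5: rhs = 11, matching y values: none (0 points).
  x = 6: rhs = 9, matching y values: 3, 20 (2 points).
  x = 7: rhs = 20, matching y values: none (0 points).
  x = 8: rhs = 4, matching y values: 2, 21 (2 points).
  x = 9: rhs = 13, matching y values: 6, 17 (2 points).
  x = 10: rhs = 7, matching y values: none (0 points).
  x = 11: rhs = 15, matching y values: none (0 points).
  x = 12: rhs = 20, matching y values: none (0 points).
  x = 13: rhs = 5, matching y values: none (0 points).
  x = 14: rhs = 22, matching y values: none (0 points).
  x = 15: rhs = 8, matching y values: 10, 13 (2 points).
  x = 16: rhs = 15, matching y values: none (0 points).
  x = 17: rhs = 3, matching y values: 7, 16 (2 points).
  x = 18: rhs = 1, matching y values: 1, 22 (2 points).
  x = 19: rhs = 15, matching y values: none (0 points).
  x = 20: rhs = 5, matching y values: none (0 points).
  x = 21: rhs = 0, matching y values: 0 (1 points).
  x = 22: rhs = 6, matching y values: 11, 12 (2 points).
Total affine count: 21.
Full point count |E(F_23)| = 21 + 1 = 22.
Hasse bound: |22 − (23+1)| = |-2| = 2 ≤ 2√23 ≈ 9.5917 ✓.


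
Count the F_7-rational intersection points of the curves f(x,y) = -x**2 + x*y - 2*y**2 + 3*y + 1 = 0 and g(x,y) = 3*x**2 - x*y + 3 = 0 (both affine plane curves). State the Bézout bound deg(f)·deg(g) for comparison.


Common zeros: {(6, 1)}; count = 1; Bézout bound = 4.

deg(f) = 2, deg(g) = 2, so Bézout bound = 4.
Scan x ∈ F_7. For each x, list the y ∈ F_7 with f(x, y) ≡ 0 and those with g(x, y) ≡ 0 (mod 7); the common zeros in that column are the intersection.
  x = 0: f ≡ 0 at y ∈ ∅; g ≡ 0 at y ∈ ∅; common: ∅.
  x = 1: f ≡ 0 at y ∈ {0, 2}; g ≡ 0 at y ∈ {6}; common: ∅.
  x = 2: f ≡ 0 at y ∈ {1, 5}; g ≡ 0 at y ∈ {4}; common: ∅.
  x = 3: f ≡ 0 at y ∈ {5}; g ≡ 0 at y ∈ {3}; common: ∅.
  x = 4: f ≡ 0 at y ∈ ∅; g ≡ 0 at y ∈ {4}; common: ∅.
  x = 5: f ≡ 0 at y ∈ ∅; g ≡ 0 at y ∈ {3}; common: ∅.
  x = 6: f ≡ 0 at y ∈ {0, 1}; g ≡ 0 at y ∈ {1}; common: {1}.
Collecting: common zeros = {(6, 1)}, so the count is 1.
Comparison with the Bézout bound: 1 ≤ 4 = deg(f)·deg(g), as expected for curves with no common component (the affine F_7-count falls short of the bound because intersections may lie at infinity, over extension fields, or carry multiplicity).


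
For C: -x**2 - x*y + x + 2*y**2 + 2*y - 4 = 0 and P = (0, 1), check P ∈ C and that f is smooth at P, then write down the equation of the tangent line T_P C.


Tangent line at P: 6*y - 6 = 0.

Step 1: f(0, 1) = 0, so P lies on C.
Step 2: partial derivatives
  f_x(x, y) = -2*x - y + 1, f_y(x, y) = -x + 4*y + 2.
  f_x(P) = 0, f_y(P) = 6 (gradient nonzero, so P is smooth).
Step 3: tangent line at P: 0·(x − 0) + 6·(y − 1) = 0.
Expanding: 6*y - 6 = 0.


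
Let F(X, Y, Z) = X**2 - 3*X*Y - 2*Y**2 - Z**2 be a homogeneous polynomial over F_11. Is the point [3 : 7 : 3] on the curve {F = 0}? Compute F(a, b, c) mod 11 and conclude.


F(3,7,3) ≡ 4 (mod 11); P is NOT on the curve.

Evaluate F(3, 7, 3) term-by-term (mod 11).
  X**2 ↦ 1·9·1·1 = 9
  -3*X*Y ↦ -3·3·7·1 = -63
  -2*Y**2 ↦ -2·1·49·1 = -98
  -Z**2 ↦ -1·1·1·9 = -9
Sum: F(3, 7, 3) = (9) + (-63) + (-98) + (-9) = -161.
Reducing mod 11: -161 ≡ 4 (mod 11).
Since F(a, b, c) ≡ 4 ≠ 0 (mod 11), P does NOT lie on the curve.


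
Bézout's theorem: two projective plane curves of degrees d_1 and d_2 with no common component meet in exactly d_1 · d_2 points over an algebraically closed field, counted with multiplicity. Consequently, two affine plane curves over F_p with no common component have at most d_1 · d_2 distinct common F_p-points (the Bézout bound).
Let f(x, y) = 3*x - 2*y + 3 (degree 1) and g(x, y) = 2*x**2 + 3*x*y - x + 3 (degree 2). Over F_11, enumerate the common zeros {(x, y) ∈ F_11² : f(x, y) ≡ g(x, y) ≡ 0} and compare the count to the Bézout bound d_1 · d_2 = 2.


Common zeros: {(4, 2), (9, 4)}; count = 2; Bézout bound = 2.

deg(f) = 1, deg(g) = 2, so Bézout bound = 2.
Scan x ∈ F_11. For each x, list the y ∈ F_11 with f(x, y) ≡ 0 and those with g(x, y) ≡ 0 (mod 11); the common zeros in that column are the intersection.
  x = 0: f ≡ 0 at y ∈ {7}; g ≡ 0 at y ∈ ∅; common: ∅.
  x = 1: f ≡ 0 at y ∈ {3}; g ≡ 0 at y ∈ {6}; common: ∅.
  x = 2: f ≡ 0 at y ∈ {10}; g ≡ 0 at y ∈ {4}; common: ∅.
  x = 3: f ≡ 0 at y ∈ {6}; g ≡ 0 at y ∈ {9}; common: ∅.
  x = 4: f ≡ 0 at y ∈ {2}; g ≡ 0 at y ∈ {2}; common: {2}.
  x = 5: f ≡ 0 at y ∈ {9}; g ≡ 0 at y ∈ {10}; common: ∅.
  x = 6: f ≡ 0 at y ∈ {5}; g ≡ 0 at y ∈ {9}; common: ∅.
  x = 7: f ≡ 0 at y ∈ {1}; g ≡ 0 at y ∈ {6}; common: ∅.
  x = 8: f ≡ 0 at y ∈ {8}; g ≡ 0 at y ∈ {10}; common: ∅.
  x = 9: f ≡ 0 at y ∈ {4}; g ≡ 0 at y ∈ {4}; common: {4}.
  x = 10: f ≡ 0 at y ∈ {0}; g ≡ 0 at y ∈ {2}; common: ∅.
Collecting: common zeros = {(4, 2), (9, 4)}, so the count is 2.
Comparison with the Bézout bound: 2 ≤ 2 = deg(f)·deg(g), as expected for curves with no common component (the bound is attained).


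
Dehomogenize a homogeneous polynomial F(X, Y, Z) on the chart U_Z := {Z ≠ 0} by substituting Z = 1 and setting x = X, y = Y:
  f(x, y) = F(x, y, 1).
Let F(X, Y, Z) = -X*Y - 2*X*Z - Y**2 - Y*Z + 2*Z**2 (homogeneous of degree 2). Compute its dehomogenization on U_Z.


f(x, y) = -x*y - 2*x - y**2 - y + 2

On U_Z we set Z = 1. Each monomial c·X^i·Y^j·Z^k in F becomes c·x^i·y^j·1^k = c·x^i·y^j.
Substituting Z = 1: F(X, Y, 1) = -x*y - 2*x - y**2 - y + 2.
Note: deg(f) ≤ deg(F) = 2; strict inequality happens when F is divisible by Z (lost terms).


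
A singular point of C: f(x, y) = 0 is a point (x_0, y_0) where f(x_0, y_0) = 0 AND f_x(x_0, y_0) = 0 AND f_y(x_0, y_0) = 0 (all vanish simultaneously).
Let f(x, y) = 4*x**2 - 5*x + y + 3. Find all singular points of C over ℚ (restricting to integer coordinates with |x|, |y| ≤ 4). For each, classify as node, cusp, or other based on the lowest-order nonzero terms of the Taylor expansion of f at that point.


No singular points in the scanned grid; C is smooth there.

Compute partial derivatives:
  f_x = 8*x - 5.
  f_y = 1.
f_y = 1 is a nonzero constant, so f_y never vanishes: no point (x, y) can satisfy f = f_x = f_y = 0. In particular no (x, y) ∈ {−4, ..., 4}² is singular; the curve is smooth.


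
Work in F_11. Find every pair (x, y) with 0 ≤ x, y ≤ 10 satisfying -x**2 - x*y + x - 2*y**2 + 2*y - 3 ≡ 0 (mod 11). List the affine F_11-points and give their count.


Affine F_11-points: {(2, 5), (2, 6), (4, 4), (4, 6), (5, 5), (5, 10), (6, 0), (6, 9), (8, 9), (8, 10)}; count = 10.

For each of the 121 pairs (x, y) ∈ F_11², evaluate f(x, y) mod 11. Record the zeros.
  x = 0: [0↦8, 1↦8, 2↦4, 3↦7, 4↦6, 5↦1, 6↦3, 7↦1, 8↦6, 9↦7, 10↦4]  zeros at y ∈ ∅
  x = 1: [0↦8, 1↦7, 2↦2, 3↦4, 4↦2, 5↦7, 6↦8, 7↦5, 8↦9, 9↦9, 10↦5]  zeros at y ∈ ∅
  x = 2: [0↦6, 1↦4, 2↦9, 3↦10, 4↦7, 5↦0, 6↦0, 7↦7, 8↦10, 9↦9, 10↦4]  zeros at y ∈ {5, 6}
  x = 3: [0↦2, 1↦10, 2↦3, 3↦3, 4↦10, 5↦2, 6↦1, 7↦7, 8↦9, 9↦7, 10↦1]  zeros at y ∈ ∅
  x = 4: [0↦7, 1↦3, 2↦6, 3↦5, 4↦0, 5↦2, 6↦0, 7↦5, 8↦6, 9↦3, 10↦7]  zeros at y ∈ {4, 6}
  x = 5: [0↦10, 1↦5, 2↦7, 3↦5, 4↦10, 5↦0, 6↦8, 7↦1, 8↦1, 9↦8, 10↦0]  zeros at y ∈ {5, 10}
  x = 6: [0↦0, 1↦5, 2↦6, 3↦3, 4↦7, 5↦7, 6↦3, 7↦6, 8↦5, 9↦0, 10↦2]  zeros at y ∈ {0, 9}
  x = 7: [0↦10, 1↦3, 2↦3, 3↦10, 4↦2, 5↦1, 6↦7, 7↦9, 8↦7, 9↦1, 10↦2]  zeros at y ∈ ∅
  x = 8: [0↦7, 1↦10, 2↦9, 3↦4, 4↦6, 5↦4, 6↦9, 7↦10, 8↦7, 9↦0, 10↦0]  zeros at y ∈ {9, 10}
  x = 9: [0↦2, 1↦4, 2↦2, 3↦7, 4↦8, 5↦5, 6↦9, 7↦9, 8↦5, 9↦8, 10↦7]  zeros at y ∈ ∅
  x = 10: [0↦6, 1↦7, 2↦4, 3↦8, 4↦8, 5↦4, 6↦7, 7↦6, 8↦1, 9↦3, 10↦1]  zeros at y ∈ ∅
Collecting zeros: affine points = {(2, 5), (2, 6), (4, 4), (4, 6), (5, 5), (5, 10), (6, 0), (6, 9), (8, 9), (8, 10)}.
Total count |C(F_11)_aff| = 10.


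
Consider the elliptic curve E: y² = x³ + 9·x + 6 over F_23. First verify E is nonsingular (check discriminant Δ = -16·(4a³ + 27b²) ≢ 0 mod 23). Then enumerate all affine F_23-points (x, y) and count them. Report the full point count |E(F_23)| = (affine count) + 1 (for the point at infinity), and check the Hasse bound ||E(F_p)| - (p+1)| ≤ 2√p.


Affine points = {(0, 11), (0, 12), (1, 4), (1, 19), (2, 3), (2, 20), (6, 0), (12, 5), (12, 18), (14, 1), (14, 22), (17, 9), (17, 14), (21, 7), (21, 16)}; affine count = 15; |E(F_23)| = 16.

Discriminant check: Δ ∝ 4a³ + 27b² = 4·9³ + 27·6² = 4·729 + 27·36 ≡ 1 (mod 23). Nonzero ⇒ E is nonsingular.
For each x ∈ F_23, compute rhs = x³ + 9·x + 6 mod 23, then count y ∈ F_23 with y² ≡ rhs.
  x = 0: rhs = 6, matching y values: 11, 12 (2 points).
  x = 1: rhs = 16, matching y values: 4, 19 (2 points).
  x = 2: rhs = 9, matching y values: 3, 20 (2 points).
  x = 3: rhs = 14, matching y values: none (0 points).
  x = 4: rhs = 14, matching y values: none (0 points).
  x = 5: rhs = 15, matching y values: none (0 points).
  x = 6: rhs = 0, matching y values: 0 (1 points).
  x = 7: rhs = 21, matching y values: none (0 points).
  x = 8: rhs = 15, matching y values: none (0 points).
  x = 9: rhs = 11, matching y values: none (0 points).
  x = 10: rhs = 15, matching y values: none (0 points).
  x = 11: rhs = 10, matching y values: none (0 points).
  x = 12: rhs = 2, matching y values: 5, 18 (2 points).
  x = 13: rhs = 20, matching y values: none (0 points).
  x = 14: rhs = 1, matching y values: 1, 22 (2 points).
  x = 15: rhs = 20, matching y values: none (0 points).
  x = 16: rhs = 14, matching y values: none (0 points).
  x = 17: rhs = 12, matching y values: 9, 14 (2 points).
  x = 18: rhs = 20, matching y values: none (0 points).
  x = 19: rhs = 21, matching y values: none (0 points).
  x = 20: rhs = 21, matching y values: none (0 points).
  x = 21: rhs = 3, matching y values: 7, 16 (2 points).
  x = 22: rhs = 19, matching y values: none (0 points).
Total affine count: 15.
Full point count |E(F_23)| = 15 + 1 = 16.
Hasse bound: |16 − (23+1)| = |-8| = 8 ≤ 2√23 ≈ 9.5917 ✓.


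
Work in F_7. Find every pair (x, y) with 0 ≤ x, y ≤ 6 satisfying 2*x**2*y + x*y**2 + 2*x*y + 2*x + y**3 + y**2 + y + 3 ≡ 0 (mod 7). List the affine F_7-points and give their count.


Affine F_7-points: {(0, 3), (2, 0), (3, 3)}; count = 3.

For each of the 49 pairs (x, y) ∈ F_7², evaluate f(x, y) mod 7. Record the zeros.
  x = 0: [0↦3, 1↦6, 2↦3, 3↦0, 4↦3, 5↦4, 6↦2]  zeros at y ∈ {3}
  x = 1: [0↦5, 1↦6, 2↦3, 3↦2, 4↦2, 5↦2, 6↦1]  zeros at y ∈ ∅
  x = 2: [0↦0, 1↦3, 2↦4, 3↦2, 4↦3, 5↦6, 6↦3]  zeros at y ∈ {0}
  x = 3: [0↦2, 1↦4, 2↦6, 3↦0, 4↦6, 5↦2, 6↦1]  zeros at y ∈ {3}
  x = 4: [0↦4, 1↦2, 2↦2, 3↦3, 4↦4, 5↦4, 6↦2]  zeros at y ∈ ∅
  x = 5: [0↦6, 1↦4, 2↦6, 3↦4, 4↦4, 5↦5, 6↦6]  zeros at y ∈ ∅
  x = 6: [0↦1, 1↦3, 2↦4, 3↦3, 4↦6, 5↦5, 6↦6]  zeros at y ∈ ∅
Collecting zeros: affine points = {(0, 3), (2, 0), (3, 3)}.
Total count |C(F_7)_aff| = 3.


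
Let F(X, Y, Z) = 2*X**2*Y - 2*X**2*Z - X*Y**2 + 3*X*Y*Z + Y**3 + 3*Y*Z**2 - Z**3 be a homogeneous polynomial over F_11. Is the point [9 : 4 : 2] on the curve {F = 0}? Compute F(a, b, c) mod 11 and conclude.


F(9,4,2) ≡ 5 (mod 11); P is NOT on the curve.

Evaluate F(9, 4, 2) term-by-term (mod 11).
  2*X**2*Y ↦ 2·81·4·1 = 648
  -2*X**2*Z ↦ -2·81·1·2 = -324
  -X*Y**2 ↦ -1·9·16·1 = -144
  3*X*Y*Z ↦ 3·9·4·2 = 216
  Y**3 ↦ 1·1·64·1 = 64
  3*Y*Z**2 ↦ 3·1·4·4 = 48
  -Z**3 ↦ -1·1·1·8 = -8
Sum: F(9, 4, 2) = (648) + (-324) + (-144) + (216) + (64) + (48) + (-8) = 500.
Reducing mod 11: 500 ≡ 5 (mod 11).
Since F(a, b, c) ≡ 5 ≠ 0 (mod 11), P does NOT lie on the curve.


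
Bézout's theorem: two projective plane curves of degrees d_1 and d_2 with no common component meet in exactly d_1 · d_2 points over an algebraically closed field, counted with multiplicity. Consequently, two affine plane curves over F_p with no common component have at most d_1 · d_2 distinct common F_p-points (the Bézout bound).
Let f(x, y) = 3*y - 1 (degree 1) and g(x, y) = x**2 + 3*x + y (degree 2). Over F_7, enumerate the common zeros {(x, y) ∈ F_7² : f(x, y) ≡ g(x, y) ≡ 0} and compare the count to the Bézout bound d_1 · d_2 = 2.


Common zeros: ∅; count = 0; Bézout bound = 2.

deg(f) = 1, deg(g) = 2, so Bézout bound = 2.
Scan x ∈ F_7. For each x, list the y ∈ F_7 with f(x, y) ≡ 0 and those with g(x, y) ≡ 0 (mod 7); the common zeros in that column are the intersection.
  x = 0: f ≡ 0 at y ∈ {5}; g ≡ 0 at y ∈ {0}; common: ∅.
  x = 1: f ≡ 0 at y ∈ {5}; g ≡ 0 at y ∈ {3}; common: ∅.
  x = 2: f ≡ 0 at y ∈ {5}; g ≡ 0 at y ∈ {4}; common: ∅.
  x = 3: f ≡ 0 at y ∈ {5}; g ≡ 0 at y ∈ {3}; common: ∅.
  x = 4: f ≡ 0 at y ∈ {5}; g ≡ 0 at y ∈ {0}; common: ∅.
  x = 5: f ≡ 0 at y ∈ {5}; g ≡ 0 at y ∈ {2}; common: ∅.
  x = 6: f ≡ 0 at y ∈ {5}; g ≡ 0 at y ∈ {2}; common: ∅.
Collecting: common zeros = ∅, so the count is 0.
Comparison with the Bézout bound: 0 ≤ 2 = deg(f)·deg(g), as expected for curves with no common component (the affine F_7-count falls short of the bound because intersections may lie at infinity, over extension fields, or carry multiplicity).


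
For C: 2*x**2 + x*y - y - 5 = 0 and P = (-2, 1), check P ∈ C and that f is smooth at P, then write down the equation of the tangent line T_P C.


Tangent line at P: -7*x - 3*y - 11 = 0.

Step 1: f(-2, 1) = 0, so P lies on C.
Step 2: partial derivatives
  f_x(x, y) = 4*x + y, f_y(x, y) = x - 1.
  f_x(P) = -7, f_y(P) = -3 (gradient nonzero, so P is smooth).
Step 3: tangent line at P: -7·(x − -2) + -3·(y − 1) = 0.
Expanding: -7*x - 3*y - 11 = 0.


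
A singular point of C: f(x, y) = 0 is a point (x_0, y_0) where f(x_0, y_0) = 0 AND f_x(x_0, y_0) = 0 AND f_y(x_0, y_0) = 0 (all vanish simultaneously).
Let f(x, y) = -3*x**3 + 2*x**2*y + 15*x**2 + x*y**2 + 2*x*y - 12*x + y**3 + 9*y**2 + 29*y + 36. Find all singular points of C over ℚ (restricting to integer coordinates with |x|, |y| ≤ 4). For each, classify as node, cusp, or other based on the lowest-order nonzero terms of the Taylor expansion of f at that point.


Singular points: {(1, -3)}; classification: cusp.

Compute partial derivatives:
  f_x = -9*x**2 + 4*x*y + 30*x + y**2 + 2*y - 12.
  f_y = 2*x**2 + 2*x*y + 2*x + 3*y**2 + 18*y + 29.
Scan x_0 ∈ {−4, ..., 4}. For each x_0, f_y(x_0, y) is a polynomial in y; find its integer roots y ∈ {−4, ..., 4}, then test f_x and f at those candidates.
  x = -4: f_y(-4, y) = 3*y**2 + 10*y + 53; no integer root y with |y| ≤ 4.
  x = -3: f_y(-3, y) = 3*y**2 + 12*y + 41; no integer root y with |y| ≤ 4.
  x = -2: f_y(-2, y) = 3*y**2 + 14*y + 33; no integer root y with |y| ≤ 4.
  x = -1: f_y(-1, y) = 3*y**2 + 16*y + 29; no integer root y with |y| ≤ 4.
  x = 0: f_y(0, y) = 3*y**2 + 18*y + 29; no integer root y with |y| ≤ 4.
  x = 1: f_y(1, y) = 3*y**2 + 20*y + 33; vanishes at y ∈ {-3}. (1, -3): f_x = 0, f = 0 — SINGULAR.
  x = 2: f_y(2, y) = 3*y**2 + 22*y + 41; no integer root y with |y| ≤ 4.
  x = 3: f_y(3, y) = 3*y**2 + 24*y + 53; no integer root y with |y| ≤ 4.
  x = 4: f_y(4, y) = 3*y**2 + 26*y + 69; no integer root y with |y| ≤ 4.
Only singular point on the grid: (1, -3).
Classify: substitute x = 1 + u, y = -3 + v and expand: f = -3*u**3 + 2*u**2*v + u*v**2 + v**3 + v**2.
No constant or linear terms (consistent with a singular point). Quadratic part: v**2. Cubic part: -3*u**3 + 2*u**2*v + u*v**2 + v**3.
The quadratic part v**2 is a perfect square, so there is a single (double) tangent line v = 0, i.e. y = -3. Restricting the cubic part to that line (v = 0) leaves -3*u**3 ≠ 0, so f is not divisible by v and the branch is v² ≈ 3*u**3 to lowest order — this is a cusp.
Classification: cusp.


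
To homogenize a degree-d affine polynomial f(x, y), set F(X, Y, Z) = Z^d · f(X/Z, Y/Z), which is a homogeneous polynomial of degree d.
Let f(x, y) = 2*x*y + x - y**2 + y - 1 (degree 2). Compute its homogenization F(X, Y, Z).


F(X, Y, Z) = 2*X*Y + X*Z - Y**2 + Y*Z - Z**2

deg(f) = 2.
Substitute x = X/Z, y = Y/Z into f, then multiply by Z^2.
  monomial 2·x^1·y^1 ↦ 2·X^1·Y^1·Z^0.
  monomial 1·x^1·y^0 ↦ 1·X^1·Y^0·Z^1.
  monomial -1·x^0·y^2 ↦ -1·X^0·Y^2·Z^0.
  monomial 1·x^0·y^1 ↦ 1·X^0·Y^1·Z^1.
  monomial -1·x^0·y^0 ↦ -1·X^0·Y^0·Z^2.
Collecting: F(X, Y, Z) = 2*X*Y + X*Z - Y**2 + Y*Z - Z**2.


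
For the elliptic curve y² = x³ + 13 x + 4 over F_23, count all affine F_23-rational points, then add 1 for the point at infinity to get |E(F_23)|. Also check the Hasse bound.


Affine points = {(0, 2), (0, 21), (1, 8), (1, 15), (3, 1), (3, 22), (7, 1), (7, 22), (11, 11), (11, 12), (12, 5), (12, 18), (13, 1), (13, 22), (14, 3), (14, 20), (15, 3), (15, 20), (17, 3), (17, 20), (19, 7), (19, 16), (21, 4), (21, 19), (22, 6), (22, 17)}; affine count = 26; |E(F_23)| = 27.

Discriminant check: Δ ∝ 4a³ + 27b² = 4·13³ + 27·4² = 4·2197 + 27·16 ≡ 20 (mod 23). Nonzero ⇒ E is nonsingular.
For each x ∈ F_23, compute rhs = x³ + 13·x + 4 mod 23, then count y ∈ F_23 with y² ≡ rhs.
  x = 0: rhs = 4, matching y values: 2, 21 (2 points).
  x = 1: rhs = 18, matching y values: 8, 15 (2 points).
  x = 2: rhs = 15, matching y values: none (0 points).
  x = 3: rhs = 1, matching y values: 1, 22 (2 points).
  x = 4: rhs = 5, matching y values: none (0 points).
  x = 5: rhs = 10, matching y values: none (0 points).
  x = 6: rhs = 22, matching y values: none (0 points).
  x = 7: rhs = 1, matching y values: 1, 22 (2 points).
  x = 8: rhs = 22, matching y values: none (0 points).
  x = 9: rhs = 22, matching y values: none (0 points).
  x = 10: rhs = 7, matching y values: none (0 points).
  x = 11: rhs = 6, matching y values: 11, 12 (2 points).
  x = 12: rhs = 2, matching y values: 5, 18 (2 points).
  x = 13: rhs = 1, matching y values: 1, 22 (2 points).
  x = 14: rhs = 9, matching y values: 3, 20 (2 points).
  x = 15: rhs = 9, matching y values: 3, 20 (2 points).
  x = 16: rhs = 7, matching y values: none (0 points).
  x = 17: rhs = 9, matching y values: 3, 20 (2 points).
  x = 18: rhs = 21, matching y values: none (0 points).
  x = 19: rhs = 3, matching y values: 7, 16 (2 points).
  x = 20: rhs = 7, matching y values: none (0 points).
  x = 21: rhs = 16, matching y values: 4, 19 (2 points).
  x = 22: rhs = 13, matching y values: 6, 17 (2 points).
Total affine count: 26.
Full point count |E(F_23)| = 26 + 1 = 27.
Hasse bound: |27 − (23+1)| = |3| = 3 ≤ 2√23 ≈ 9.5917 ✓.


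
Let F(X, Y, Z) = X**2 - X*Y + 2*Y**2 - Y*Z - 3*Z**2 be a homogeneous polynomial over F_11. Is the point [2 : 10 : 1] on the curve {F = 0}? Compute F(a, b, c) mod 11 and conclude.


F(2,10,1) ≡ 6 (mod 11); P is NOT on the curve.

Evaluate F(2, 10, 1) term-by-term (mod 11).
  X**2 ↦ 1·4·1·1 = 4
  -X*Y ↦ -1·2·10·1 = -20
  2*Y**2 ↦ 2·1·100·1 = 200
  -Y*Z ↦ -1·1·10·1 = -10
  -3*Z**2 ↦ -3·1·1·1 = -3
Sum: F(2, 10, 1) = (4) + (-20) + (200) + (-10) + (-3) = 171.
Reducing mod 11: 171 ≡ 6 (mod 11).
Since F(a, b, c) ≡ 6 ≠ 0 (mod 11), P does NOT lie on the curve.


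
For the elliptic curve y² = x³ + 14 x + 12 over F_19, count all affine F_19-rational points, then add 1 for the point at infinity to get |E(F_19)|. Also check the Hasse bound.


Affine points = {(3, 9), (3, 10), (5, 6), (5, 13), (7, 4), (7, 15), (8, 3), (8, 16), (13, 4), (13, 15), (14, 8), (14, 11), (15, 5), (15, 14), (16, 0), (18, 4), (18, 15)}; affine count = 17; |E(F_19)| = 18.

Discriminant check: Δ ∝ 4a³ + 27b² = 4·14³ + 27·12² = 4·2744 + 27·144 ≡ 6 (mod 19). Nonzero ⇒ E is nonsingular.
For each x ∈ F_19, compute rhs = x³ + 14·x + 12 mod 19, then count y ∈ F_19 with y² ≡ rhs.
  x = 0: rhs = 12, matching y values: none (0 points).
  x = 1: rhs = 8, matching y values: none (0 points).
  x = 2: rhs = 10, matching y values: none (0 points).
  x = 3: rhs = 5, matching y values: 9, 10 (2 points).
  x = 4: rhs = 18, matching y values: none (0 points).
  x = 5: rhs = 17, matching y values: 6, 13 (2 points).
  x = 6: rhs = 8, matching y values: none (0 points).
  x = 7: rhs = 16, matching y values: 4, 15 (2 points).
  x = 8: rhs = 9, matching y values: 3, 16 (2 points).
  x = 9: rhs = 12, matching y values: none (0 points).
  x = 10: rhs = 12, matching y values: none (0 points).
  x = 11: rhs = 15, matching y values: none (0 points).
  x = 12: rhs = 8, matching y values: none (0 points).
  x = 13: rhs = 16, matching y values: 4, 15 (2 points).
  x = 14: rhs = 7, matching y values: 8, 11 (2 points).
  x = 15: rhs = 6, matching y values: 5, 14 (2 points).
  x = 16: rhs = 0, matching y values: 0 (1 points).
  x = 17: rhs = 14, matching y values: none (0 points).
  x = 18: rhs = 16, matching y values: 4, 15 (2 points).
Total affine count: 17.
Full point count |E(F_19)| = 17 + 1 = 18.
Hasse bound: |18 − (19+1)| = |-2| = 2 ≤ 2√19 ≈ 8.7178 ✓.


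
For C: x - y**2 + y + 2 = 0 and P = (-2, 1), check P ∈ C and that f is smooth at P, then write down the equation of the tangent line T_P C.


Tangent line at P: x - y + 3 = 0.

Step 1: f(-2, 1) = 0, so P lies on C.
Step 2: partial derivatives
  f_x(x, y) = 1, f_y(x, y) = 1 - 2*y.
  f_x(P) = 1, f_y(P) = -1 (gradient nonzero, so P is smooth).
Step 3: tangent line at P: 1·(x − -2) + -1·(y − 1) = 0.
Expanding: x - y + 3 = 0.


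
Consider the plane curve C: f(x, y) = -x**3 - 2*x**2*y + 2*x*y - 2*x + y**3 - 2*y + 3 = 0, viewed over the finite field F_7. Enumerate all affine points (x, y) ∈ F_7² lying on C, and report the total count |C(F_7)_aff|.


Affine F_7-points: {(0, 2), (1, 0), (1, 3), (1, 4), (2, 1), (2, 3), (5, 3), (5, 5), (5, 6)}; count = 9.

For each of the 49 pairs (x, y) ∈ F_7², evaluate f(x, y) mod 7. Record the zeros.
  x = 0: [0↦3, 1↦2, 2↦0, 3↦3, 4↦3, 5↦6, 6↦4]  zeros at y ∈ {2}
  x = 1: [0↦0, 1↦6, 2↦4, 3↦0, 4↦0, 5↦3, 6↦1]  zeros at y ∈ {0, 3, 4}
  x = 2: [0↦5, 1↦0, 2↦1, 3↦0, 4↦3, 5↦2, 6↦3]  zeros at y ∈ {1, 3}
  x = 3: [0↦5, 1↦6, 2↦6, 3↦4, 4↦6, 5↦4, 6↦4]  zeros at y ∈ ∅
  x = 4: [0↦1, 1↦4, 2↦6, 3↦6, 4↦3, 5↦3, 6↦5]  zeros at y ∈ ∅
  x = 5: [0↦1, 1↦2, 2↦2, 3↦0, 4↦2, 5↦0, 6↦0]  zeros at y ∈ {3, 5, 6}
  x = 6: [0↦6, 1↦1, 2↦2, 3↦1, 4↦4, 5↦3, 6↦4]  zeros at y ∈ ∅
Collecting zeros: affine points = {(0, 2), (1, 0), (1, 3), (1, 4), (2, 1), (2, 3), (5, 3), (5, 5), (5, 6)}.
Total count |C(F_7)_aff| = 9.
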